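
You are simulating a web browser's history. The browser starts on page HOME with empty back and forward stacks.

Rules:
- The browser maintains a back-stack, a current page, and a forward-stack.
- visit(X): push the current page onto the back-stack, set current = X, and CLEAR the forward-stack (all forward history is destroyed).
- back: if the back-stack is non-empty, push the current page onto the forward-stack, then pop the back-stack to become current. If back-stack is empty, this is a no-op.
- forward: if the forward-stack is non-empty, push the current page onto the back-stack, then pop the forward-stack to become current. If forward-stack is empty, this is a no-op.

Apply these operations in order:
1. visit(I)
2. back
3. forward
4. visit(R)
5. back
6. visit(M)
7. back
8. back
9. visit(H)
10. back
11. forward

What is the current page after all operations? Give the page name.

After 1 (visit(I)): cur=I back=1 fwd=0
After 2 (back): cur=HOME back=0 fwd=1
After 3 (forward): cur=I back=1 fwd=0
After 4 (visit(R)): cur=R back=2 fwd=0
After 5 (back): cur=I back=1 fwd=1
After 6 (visit(M)): cur=M back=2 fwd=0
After 7 (back): cur=I back=1 fwd=1
After 8 (back): cur=HOME back=0 fwd=2
After 9 (visit(H)): cur=H back=1 fwd=0
After 10 (back): cur=HOME back=0 fwd=1
After 11 (forward): cur=H back=1 fwd=0

Answer: H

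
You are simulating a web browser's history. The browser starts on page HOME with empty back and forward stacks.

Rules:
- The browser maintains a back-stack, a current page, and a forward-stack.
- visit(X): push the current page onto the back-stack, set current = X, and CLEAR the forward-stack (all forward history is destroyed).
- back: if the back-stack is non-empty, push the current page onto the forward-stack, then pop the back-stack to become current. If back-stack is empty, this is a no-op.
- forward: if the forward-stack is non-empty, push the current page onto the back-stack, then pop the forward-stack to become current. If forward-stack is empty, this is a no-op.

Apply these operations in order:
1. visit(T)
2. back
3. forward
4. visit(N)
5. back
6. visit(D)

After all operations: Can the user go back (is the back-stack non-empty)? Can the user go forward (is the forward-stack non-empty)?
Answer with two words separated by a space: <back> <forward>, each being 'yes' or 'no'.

After 1 (visit(T)): cur=T back=1 fwd=0
After 2 (back): cur=HOME back=0 fwd=1
After 3 (forward): cur=T back=1 fwd=0
After 4 (visit(N)): cur=N back=2 fwd=0
After 5 (back): cur=T back=1 fwd=1
After 6 (visit(D)): cur=D back=2 fwd=0

Answer: yes no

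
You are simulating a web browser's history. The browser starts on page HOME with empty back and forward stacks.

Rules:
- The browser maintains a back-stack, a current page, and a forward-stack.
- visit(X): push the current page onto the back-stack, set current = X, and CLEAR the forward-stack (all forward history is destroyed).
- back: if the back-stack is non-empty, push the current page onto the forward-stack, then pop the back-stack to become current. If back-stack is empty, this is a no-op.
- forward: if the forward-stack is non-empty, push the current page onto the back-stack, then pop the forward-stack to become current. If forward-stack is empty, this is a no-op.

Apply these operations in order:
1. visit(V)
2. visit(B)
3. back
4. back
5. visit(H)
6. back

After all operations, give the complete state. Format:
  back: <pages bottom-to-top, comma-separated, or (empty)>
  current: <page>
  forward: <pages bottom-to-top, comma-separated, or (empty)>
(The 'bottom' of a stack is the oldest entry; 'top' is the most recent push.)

Answer: back: (empty)
current: HOME
forward: H

Derivation:
After 1 (visit(V)): cur=V back=1 fwd=0
After 2 (visit(B)): cur=B back=2 fwd=0
After 3 (back): cur=V back=1 fwd=1
After 4 (back): cur=HOME back=0 fwd=2
After 5 (visit(H)): cur=H back=1 fwd=0
After 6 (back): cur=HOME back=0 fwd=1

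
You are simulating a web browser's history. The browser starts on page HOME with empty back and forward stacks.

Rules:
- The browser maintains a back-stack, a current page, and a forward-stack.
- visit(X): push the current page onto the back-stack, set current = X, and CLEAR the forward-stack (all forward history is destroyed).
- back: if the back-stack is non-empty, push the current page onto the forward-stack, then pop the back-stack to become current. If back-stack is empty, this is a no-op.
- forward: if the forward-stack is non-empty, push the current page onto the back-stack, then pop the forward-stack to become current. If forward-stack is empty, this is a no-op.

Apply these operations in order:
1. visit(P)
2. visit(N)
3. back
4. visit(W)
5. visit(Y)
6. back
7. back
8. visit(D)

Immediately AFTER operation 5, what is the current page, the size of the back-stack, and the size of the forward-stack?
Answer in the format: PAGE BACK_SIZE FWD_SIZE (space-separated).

After 1 (visit(P)): cur=P back=1 fwd=0
After 2 (visit(N)): cur=N back=2 fwd=0
After 3 (back): cur=P back=1 fwd=1
After 4 (visit(W)): cur=W back=2 fwd=0
After 5 (visit(Y)): cur=Y back=3 fwd=0

Y 3 0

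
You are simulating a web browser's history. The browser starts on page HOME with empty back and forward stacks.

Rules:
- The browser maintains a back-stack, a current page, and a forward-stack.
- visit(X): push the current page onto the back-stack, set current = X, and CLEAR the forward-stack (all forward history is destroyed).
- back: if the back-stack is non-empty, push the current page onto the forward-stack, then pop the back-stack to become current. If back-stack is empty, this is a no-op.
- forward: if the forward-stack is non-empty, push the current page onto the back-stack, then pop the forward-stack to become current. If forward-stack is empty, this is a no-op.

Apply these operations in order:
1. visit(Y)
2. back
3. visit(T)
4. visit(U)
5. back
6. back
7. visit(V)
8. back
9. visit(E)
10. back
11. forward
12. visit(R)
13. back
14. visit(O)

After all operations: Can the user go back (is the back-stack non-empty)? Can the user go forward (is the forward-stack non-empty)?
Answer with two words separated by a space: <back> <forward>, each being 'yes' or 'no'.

After 1 (visit(Y)): cur=Y back=1 fwd=0
After 2 (back): cur=HOME back=0 fwd=1
After 3 (visit(T)): cur=T back=1 fwd=0
After 4 (visit(U)): cur=U back=2 fwd=0
After 5 (back): cur=T back=1 fwd=1
After 6 (back): cur=HOME back=0 fwd=2
After 7 (visit(V)): cur=V back=1 fwd=0
After 8 (back): cur=HOME back=0 fwd=1
After 9 (visit(E)): cur=E back=1 fwd=0
After 10 (back): cur=HOME back=0 fwd=1
After 11 (forward): cur=E back=1 fwd=0
After 12 (visit(R)): cur=R back=2 fwd=0
After 13 (back): cur=E back=1 fwd=1
After 14 (visit(O)): cur=O back=2 fwd=0

Answer: yes no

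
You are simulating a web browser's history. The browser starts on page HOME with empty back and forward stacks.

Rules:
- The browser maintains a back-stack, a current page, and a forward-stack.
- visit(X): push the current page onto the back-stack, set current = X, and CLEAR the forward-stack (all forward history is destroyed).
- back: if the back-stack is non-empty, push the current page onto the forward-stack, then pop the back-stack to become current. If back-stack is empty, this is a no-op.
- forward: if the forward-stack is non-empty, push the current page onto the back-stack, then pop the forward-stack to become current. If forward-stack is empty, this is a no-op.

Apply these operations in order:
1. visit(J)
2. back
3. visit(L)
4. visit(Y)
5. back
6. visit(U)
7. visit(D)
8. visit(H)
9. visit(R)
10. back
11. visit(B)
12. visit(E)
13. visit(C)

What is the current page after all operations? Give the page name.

Answer: C

Derivation:
After 1 (visit(J)): cur=J back=1 fwd=0
After 2 (back): cur=HOME back=0 fwd=1
After 3 (visit(L)): cur=L back=1 fwd=0
After 4 (visit(Y)): cur=Y back=2 fwd=0
After 5 (back): cur=L back=1 fwd=1
After 6 (visit(U)): cur=U back=2 fwd=0
After 7 (visit(D)): cur=D back=3 fwd=0
After 8 (visit(H)): cur=H back=4 fwd=0
After 9 (visit(R)): cur=R back=5 fwd=0
After 10 (back): cur=H back=4 fwd=1
After 11 (visit(B)): cur=B back=5 fwd=0
After 12 (visit(E)): cur=E back=6 fwd=0
After 13 (visit(C)): cur=C back=7 fwd=0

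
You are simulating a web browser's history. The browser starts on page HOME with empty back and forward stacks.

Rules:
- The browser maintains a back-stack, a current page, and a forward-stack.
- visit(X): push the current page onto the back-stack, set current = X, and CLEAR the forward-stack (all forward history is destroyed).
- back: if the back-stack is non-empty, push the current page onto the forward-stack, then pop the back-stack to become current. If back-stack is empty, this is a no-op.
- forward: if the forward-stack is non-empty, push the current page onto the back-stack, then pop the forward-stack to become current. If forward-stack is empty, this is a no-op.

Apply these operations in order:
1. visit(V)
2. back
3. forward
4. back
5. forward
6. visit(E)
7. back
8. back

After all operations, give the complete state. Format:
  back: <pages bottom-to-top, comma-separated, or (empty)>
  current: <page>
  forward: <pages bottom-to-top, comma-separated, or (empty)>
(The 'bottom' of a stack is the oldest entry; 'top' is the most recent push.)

Answer: back: (empty)
current: HOME
forward: E,V

Derivation:
After 1 (visit(V)): cur=V back=1 fwd=0
After 2 (back): cur=HOME back=0 fwd=1
After 3 (forward): cur=V back=1 fwd=0
After 4 (back): cur=HOME back=0 fwd=1
After 5 (forward): cur=V back=1 fwd=0
After 6 (visit(E)): cur=E back=2 fwd=0
After 7 (back): cur=V back=1 fwd=1
After 8 (back): cur=HOME back=0 fwd=2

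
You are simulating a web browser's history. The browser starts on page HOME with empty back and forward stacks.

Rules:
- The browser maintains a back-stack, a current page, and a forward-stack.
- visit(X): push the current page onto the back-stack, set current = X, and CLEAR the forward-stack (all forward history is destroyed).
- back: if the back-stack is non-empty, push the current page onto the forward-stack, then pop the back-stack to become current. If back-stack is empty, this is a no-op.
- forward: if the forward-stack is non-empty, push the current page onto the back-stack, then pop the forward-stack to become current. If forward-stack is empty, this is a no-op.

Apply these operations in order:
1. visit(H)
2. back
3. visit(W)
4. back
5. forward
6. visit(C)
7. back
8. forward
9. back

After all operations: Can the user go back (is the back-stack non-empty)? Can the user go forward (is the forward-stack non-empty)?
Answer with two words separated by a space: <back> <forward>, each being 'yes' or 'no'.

Answer: yes yes

Derivation:
After 1 (visit(H)): cur=H back=1 fwd=0
After 2 (back): cur=HOME back=0 fwd=1
After 3 (visit(W)): cur=W back=1 fwd=0
After 4 (back): cur=HOME back=0 fwd=1
After 5 (forward): cur=W back=1 fwd=0
After 6 (visit(C)): cur=C back=2 fwd=0
After 7 (back): cur=W back=1 fwd=1
After 8 (forward): cur=C back=2 fwd=0
After 9 (back): cur=W back=1 fwd=1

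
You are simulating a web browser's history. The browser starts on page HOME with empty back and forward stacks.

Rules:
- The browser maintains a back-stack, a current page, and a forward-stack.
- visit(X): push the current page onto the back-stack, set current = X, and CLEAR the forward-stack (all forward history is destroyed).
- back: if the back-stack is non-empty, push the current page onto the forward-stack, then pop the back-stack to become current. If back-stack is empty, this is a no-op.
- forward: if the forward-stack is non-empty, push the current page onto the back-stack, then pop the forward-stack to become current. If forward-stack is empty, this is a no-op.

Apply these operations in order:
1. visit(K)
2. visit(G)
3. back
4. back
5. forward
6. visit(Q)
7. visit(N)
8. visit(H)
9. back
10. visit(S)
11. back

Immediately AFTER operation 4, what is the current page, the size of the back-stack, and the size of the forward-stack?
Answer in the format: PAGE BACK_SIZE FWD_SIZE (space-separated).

After 1 (visit(K)): cur=K back=1 fwd=0
After 2 (visit(G)): cur=G back=2 fwd=0
After 3 (back): cur=K back=1 fwd=1
After 4 (back): cur=HOME back=0 fwd=2

HOME 0 2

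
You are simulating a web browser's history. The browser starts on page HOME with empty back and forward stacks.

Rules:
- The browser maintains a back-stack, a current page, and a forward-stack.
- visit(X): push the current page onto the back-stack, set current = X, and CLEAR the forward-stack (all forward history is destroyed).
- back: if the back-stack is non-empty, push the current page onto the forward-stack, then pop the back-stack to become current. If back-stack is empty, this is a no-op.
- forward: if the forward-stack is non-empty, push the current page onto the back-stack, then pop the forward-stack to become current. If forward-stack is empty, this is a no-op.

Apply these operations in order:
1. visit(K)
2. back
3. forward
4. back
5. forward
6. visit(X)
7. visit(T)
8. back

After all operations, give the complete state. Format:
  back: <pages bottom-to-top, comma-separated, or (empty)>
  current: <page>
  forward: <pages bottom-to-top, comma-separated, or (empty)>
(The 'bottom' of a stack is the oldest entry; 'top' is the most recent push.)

After 1 (visit(K)): cur=K back=1 fwd=0
After 2 (back): cur=HOME back=0 fwd=1
After 3 (forward): cur=K back=1 fwd=0
After 4 (back): cur=HOME back=0 fwd=1
After 5 (forward): cur=K back=1 fwd=0
After 6 (visit(X)): cur=X back=2 fwd=0
After 7 (visit(T)): cur=T back=3 fwd=0
After 8 (back): cur=X back=2 fwd=1

Answer: back: HOME,K
current: X
forward: T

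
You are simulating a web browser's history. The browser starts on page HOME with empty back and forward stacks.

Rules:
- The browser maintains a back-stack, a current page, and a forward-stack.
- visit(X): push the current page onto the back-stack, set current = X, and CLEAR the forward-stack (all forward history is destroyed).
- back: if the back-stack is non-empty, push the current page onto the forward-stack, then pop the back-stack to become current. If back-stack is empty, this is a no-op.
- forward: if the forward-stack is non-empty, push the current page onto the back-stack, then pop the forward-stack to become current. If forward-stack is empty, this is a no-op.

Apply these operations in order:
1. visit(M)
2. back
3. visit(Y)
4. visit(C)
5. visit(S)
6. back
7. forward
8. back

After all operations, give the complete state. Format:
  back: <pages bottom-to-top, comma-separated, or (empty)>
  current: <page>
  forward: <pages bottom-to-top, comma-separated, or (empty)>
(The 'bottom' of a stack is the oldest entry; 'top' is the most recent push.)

Answer: back: HOME,Y
current: C
forward: S

Derivation:
After 1 (visit(M)): cur=M back=1 fwd=0
After 2 (back): cur=HOME back=0 fwd=1
After 3 (visit(Y)): cur=Y back=1 fwd=0
After 4 (visit(C)): cur=C back=2 fwd=0
After 5 (visit(S)): cur=S back=3 fwd=0
After 6 (back): cur=C back=2 fwd=1
After 7 (forward): cur=S back=3 fwd=0
After 8 (back): cur=C back=2 fwd=1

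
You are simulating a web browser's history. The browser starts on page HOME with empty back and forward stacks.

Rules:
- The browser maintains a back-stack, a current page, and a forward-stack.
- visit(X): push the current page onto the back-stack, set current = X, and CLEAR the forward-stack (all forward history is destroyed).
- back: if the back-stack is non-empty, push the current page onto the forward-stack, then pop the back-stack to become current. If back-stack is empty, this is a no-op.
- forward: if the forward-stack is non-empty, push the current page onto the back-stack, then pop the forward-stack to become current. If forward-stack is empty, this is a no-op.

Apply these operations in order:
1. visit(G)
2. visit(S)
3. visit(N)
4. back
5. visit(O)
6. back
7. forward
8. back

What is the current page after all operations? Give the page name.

After 1 (visit(G)): cur=G back=1 fwd=0
After 2 (visit(S)): cur=S back=2 fwd=0
After 3 (visit(N)): cur=N back=3 fwd=0
After 4 (back): cur=S back=2 fwd=1
After 5 (visit(O)): cur=O back=3 fwd=0
After 6 (back): cur=S back=2 fwd=1
After 7 (forward): cur=O back=3 fwd=0
After 8 (back): cur=S back=2 fwd=1

Answer: S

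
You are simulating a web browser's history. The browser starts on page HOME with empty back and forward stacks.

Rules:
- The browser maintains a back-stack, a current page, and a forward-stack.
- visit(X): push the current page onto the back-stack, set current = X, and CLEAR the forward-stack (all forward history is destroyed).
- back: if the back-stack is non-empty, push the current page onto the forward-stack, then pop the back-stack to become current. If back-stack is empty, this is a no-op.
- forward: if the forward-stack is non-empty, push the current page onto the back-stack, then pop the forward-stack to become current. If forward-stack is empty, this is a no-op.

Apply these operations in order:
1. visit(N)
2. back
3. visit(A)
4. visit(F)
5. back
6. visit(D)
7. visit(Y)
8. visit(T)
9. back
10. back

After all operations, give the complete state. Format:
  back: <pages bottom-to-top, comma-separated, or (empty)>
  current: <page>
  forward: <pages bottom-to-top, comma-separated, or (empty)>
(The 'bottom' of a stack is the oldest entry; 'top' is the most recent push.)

Answer: back: HOME,A
current: D
forward: T,Y

Derivation:
After 1 (visit(N)): cur=N back=1 fwd=0
After 2 (back): cur=HOME back=0 fwd=1
After 3 (visit(A)): cur=A back=1 fwd=0
After 4 (visit(F)): cur=F back=2 fwd=0
After 5 (back): cur=A back=1 fwd=1
After 6 (visit(D)): cur=D back=2 fwd=0
After 7 (visit(Y)): cur=Y back=3 fwd=0
After 8 (visit(T)): cur=T back=4 fwd=0
After 9 (back): cur=Y back=3 fwd=1
After 10 (back): cur=D back=2 fwd=2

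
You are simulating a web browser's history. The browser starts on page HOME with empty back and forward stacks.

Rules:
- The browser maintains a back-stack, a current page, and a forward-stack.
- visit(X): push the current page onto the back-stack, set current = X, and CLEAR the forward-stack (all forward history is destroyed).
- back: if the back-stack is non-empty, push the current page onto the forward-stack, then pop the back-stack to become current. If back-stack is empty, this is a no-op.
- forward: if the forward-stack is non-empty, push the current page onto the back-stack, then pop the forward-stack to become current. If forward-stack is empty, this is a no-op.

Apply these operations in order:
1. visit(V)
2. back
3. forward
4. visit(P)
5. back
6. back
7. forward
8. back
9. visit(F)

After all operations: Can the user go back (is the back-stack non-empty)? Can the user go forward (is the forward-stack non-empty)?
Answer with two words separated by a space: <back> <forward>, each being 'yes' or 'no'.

Answer: yes no

Derivation:
After 1 (visit(V)): cur=V back=1 fwd=0
After 2 (back): cur=HOME back=0 fwd=1
After 3 (forward): cur=V back=1 fwd=0
After 4 (visit(P)): cur=P back=2 fwd=0
After 5 (back): cur=V back=1 fwd=1
After 6 (back): cur=HOME back=0 fwd=2
After 7 (forward): cur=V back=1 fwd=1
After 8 (back): cur=HOME back=0 fwd=2
After 9 (visit(F)): cur=F back=1 fwd=0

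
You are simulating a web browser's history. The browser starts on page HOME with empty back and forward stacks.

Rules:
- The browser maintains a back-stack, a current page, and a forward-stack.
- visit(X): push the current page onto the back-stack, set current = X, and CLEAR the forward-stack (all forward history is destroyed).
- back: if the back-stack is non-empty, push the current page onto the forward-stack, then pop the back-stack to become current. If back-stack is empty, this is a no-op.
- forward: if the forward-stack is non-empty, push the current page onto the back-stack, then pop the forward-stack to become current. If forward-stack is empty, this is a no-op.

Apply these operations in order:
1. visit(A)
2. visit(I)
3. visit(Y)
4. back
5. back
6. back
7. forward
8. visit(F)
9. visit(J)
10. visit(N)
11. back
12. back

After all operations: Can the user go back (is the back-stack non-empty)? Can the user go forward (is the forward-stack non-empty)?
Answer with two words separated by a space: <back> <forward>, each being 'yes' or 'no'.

Answer: yes yes

Derivation:
After 1 (visit(A)): cur=A back=1 fwd=0
After 2 (visit(I)): cur=I back=2 fwd=0
After 3 (visit(Y)): cur=Y back=3 fwd=0
After 4 (back): cur=I back=2 fwd=1
After 5 (back): cur=A back=1 fwd=2
After 6 (back): cur=HOME back=0 fwd=3
After 7 (forward): cur=A back=1 fwd=2
After 8 (visit(F)): cur=F back=2 fwd=0
After 9 (visit(J)): cur=J back=3 fwd=0
After 10 (visit(N)): cur=N back=4 fwd=0
After 11 (back): cur=J back=3 fwd=1
After 12 (back): cur=F back=2 fwd=2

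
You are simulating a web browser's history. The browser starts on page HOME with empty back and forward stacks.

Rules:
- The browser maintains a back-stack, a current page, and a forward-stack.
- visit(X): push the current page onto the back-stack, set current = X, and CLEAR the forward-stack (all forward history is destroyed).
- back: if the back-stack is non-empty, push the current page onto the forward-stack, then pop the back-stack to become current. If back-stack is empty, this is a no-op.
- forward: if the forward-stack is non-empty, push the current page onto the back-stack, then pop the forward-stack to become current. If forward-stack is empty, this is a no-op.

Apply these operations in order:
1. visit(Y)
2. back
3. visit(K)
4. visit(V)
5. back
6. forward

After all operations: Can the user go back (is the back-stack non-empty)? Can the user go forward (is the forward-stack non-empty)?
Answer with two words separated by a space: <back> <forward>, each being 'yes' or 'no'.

Answer: yes no

Derivation:
After 1 (visit(Y)): cur=Y back=1 fwd=0
After 2 (back): cur=HOME back=0 fwd=1
After 3 (visit(K)): cur=K back=1 fwd=0
After 4 (visit(V)): cur=V back=2 fwd=0
After 5 (back): cur=K back=1 fwd=1
After 6 (forward): cur=V back=2 fwd=0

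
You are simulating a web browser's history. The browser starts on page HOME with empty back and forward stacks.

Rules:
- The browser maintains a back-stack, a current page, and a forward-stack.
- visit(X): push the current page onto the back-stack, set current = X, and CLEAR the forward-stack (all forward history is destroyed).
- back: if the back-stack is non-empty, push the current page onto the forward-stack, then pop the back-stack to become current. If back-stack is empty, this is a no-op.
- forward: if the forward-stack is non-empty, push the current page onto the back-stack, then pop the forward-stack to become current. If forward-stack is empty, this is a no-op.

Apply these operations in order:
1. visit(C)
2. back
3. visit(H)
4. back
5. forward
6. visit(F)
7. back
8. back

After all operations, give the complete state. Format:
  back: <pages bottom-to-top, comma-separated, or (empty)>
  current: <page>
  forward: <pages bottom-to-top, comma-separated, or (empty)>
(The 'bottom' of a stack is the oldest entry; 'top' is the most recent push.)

After 1 (visit(C)): cur=C back=1 fwd=0
After 2 (back): cur=HOME back=0 fwd=1
After 3 (visit(H)): cur=H back=1 fwd=0
After 4 (back): cur=HOME back=0 fwd=1
After 5 (forward): cur=H back=1 fwd=0
After 6 (visit(F)): cur=F back=2 fwd=0
After 7 (back): cur=H back=1 fwd=1
After 8 (back): cur=HOME back=0 fwd=2

Answer: back: (empty)
current: HOME
forward: F,H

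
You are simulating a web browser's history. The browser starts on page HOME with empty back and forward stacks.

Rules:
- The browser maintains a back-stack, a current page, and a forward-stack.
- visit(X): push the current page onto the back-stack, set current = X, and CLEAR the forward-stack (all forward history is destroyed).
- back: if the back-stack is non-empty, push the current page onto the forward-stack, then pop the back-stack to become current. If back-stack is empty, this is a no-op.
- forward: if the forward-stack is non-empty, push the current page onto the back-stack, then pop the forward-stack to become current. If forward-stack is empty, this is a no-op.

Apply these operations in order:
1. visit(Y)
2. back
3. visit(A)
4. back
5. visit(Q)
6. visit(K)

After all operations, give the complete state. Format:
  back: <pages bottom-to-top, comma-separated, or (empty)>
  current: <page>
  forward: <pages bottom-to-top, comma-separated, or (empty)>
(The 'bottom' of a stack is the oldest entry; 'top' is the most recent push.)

Answer: back: HOME,Q
current: K
forward: (empty)

Derivation:
After 1 (visit(Y)): cur=Y back=1 fwd=0
After 2 (back): cur=HOME back=0 fwd=1
After 3 (visit(A)): cur=A back=1 fwd=0
After 4 (back): cur=HOME back=0 fwd=1
After 5 (visit(Q)): cur=Q back=1 fwd=0
After 6 (visit(K)): cur=K back=2 fwd=0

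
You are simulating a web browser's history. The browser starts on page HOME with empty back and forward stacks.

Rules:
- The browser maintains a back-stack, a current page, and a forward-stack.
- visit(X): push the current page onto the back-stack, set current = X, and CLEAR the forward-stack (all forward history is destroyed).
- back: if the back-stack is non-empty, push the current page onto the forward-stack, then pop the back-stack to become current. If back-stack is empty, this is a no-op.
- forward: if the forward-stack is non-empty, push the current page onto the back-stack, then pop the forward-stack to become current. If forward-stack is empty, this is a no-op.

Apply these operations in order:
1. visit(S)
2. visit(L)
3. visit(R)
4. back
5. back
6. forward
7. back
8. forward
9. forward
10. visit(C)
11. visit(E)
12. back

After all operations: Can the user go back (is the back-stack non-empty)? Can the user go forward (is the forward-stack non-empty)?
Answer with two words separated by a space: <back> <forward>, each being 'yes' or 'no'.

Answer: yes yes

Derivation:
After 1 (visit(S)): cur=S back=1 fwd=0
After 2 (visit(L)): cur=L back=2 fwd=0
After 3 (visit(R)): cur=R back=3 fwd=0
After 4 (back): cur=L back=2 fwd=1
After 5 (back): cur=S back=1 fwd=2
After 6 (forward): cur=L back=2 fwd=1
After 7 (back): cur=S back=1 fwd=2
After 8 (forward): cur=L back=2 fwd=1
After 9 (forward): cur=R back=3 fwd=0
After 10 (visit(C)): cur=C back=4 fwd=0
After 11 (visit(E)): cur=E back=5 fwd=0
After 12 (back): cur=C back=4 fwd=1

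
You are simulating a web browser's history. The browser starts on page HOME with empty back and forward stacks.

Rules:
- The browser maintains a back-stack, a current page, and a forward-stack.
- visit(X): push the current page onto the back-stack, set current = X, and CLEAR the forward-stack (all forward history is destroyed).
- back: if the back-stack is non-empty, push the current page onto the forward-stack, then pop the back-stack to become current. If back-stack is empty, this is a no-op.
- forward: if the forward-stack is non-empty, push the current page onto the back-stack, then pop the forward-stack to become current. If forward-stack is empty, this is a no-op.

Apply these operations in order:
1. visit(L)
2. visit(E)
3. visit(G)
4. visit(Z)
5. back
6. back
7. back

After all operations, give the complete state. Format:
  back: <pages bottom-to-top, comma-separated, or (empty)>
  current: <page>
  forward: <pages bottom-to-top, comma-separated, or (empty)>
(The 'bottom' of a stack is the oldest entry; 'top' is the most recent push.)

Answer: back: HOME
current: L
forward: Z,G,E

Derivation:
After 1 (visit(L)): cur=L back=1 fwd=0
After 2 (visit(E)): cur=E back=2 fwd=0
After 3 (visit(G)): cur=G back=3 fwd=0
After 4 (visit(Z)): cur=Z back=4 fwd=0
After 5 (back): cur=G back=3 fwd=1
After 6 (back): cur=E back=2 fwd=2
After 7 (back): cur=L back=1 fwd=3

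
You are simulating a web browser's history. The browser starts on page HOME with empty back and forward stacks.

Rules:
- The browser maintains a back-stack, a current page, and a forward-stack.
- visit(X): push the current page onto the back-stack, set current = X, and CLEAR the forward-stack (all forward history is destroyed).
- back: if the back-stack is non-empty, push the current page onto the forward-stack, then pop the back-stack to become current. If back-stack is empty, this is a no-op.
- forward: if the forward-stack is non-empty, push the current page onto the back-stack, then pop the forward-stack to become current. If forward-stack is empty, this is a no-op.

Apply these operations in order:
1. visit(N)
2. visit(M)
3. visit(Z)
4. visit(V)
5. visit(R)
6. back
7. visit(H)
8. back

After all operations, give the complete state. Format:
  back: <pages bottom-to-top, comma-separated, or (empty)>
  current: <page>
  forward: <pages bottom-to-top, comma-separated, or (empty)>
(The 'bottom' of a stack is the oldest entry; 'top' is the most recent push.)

After 1 (visit(N)): cur=N back=1 fwd=0
After 2 (visit(M)): cur=M back=2 fwd=0
After 3 (visit(Z)): cur=Z back=3 fwd=0
After 4 (visit(V)): cur=V back=4 fwd=0
After 5 (visit(R)): cur=R back=5 fwd=0
After 6 (back): cur=V back=4 fwd=1
After 7 (visit(H)): cur=H back=5 fwd=0
After 8 (back): cur=V back=4 fwd=1

Answer: back: HOME,N,M,Z
current: V
forward: H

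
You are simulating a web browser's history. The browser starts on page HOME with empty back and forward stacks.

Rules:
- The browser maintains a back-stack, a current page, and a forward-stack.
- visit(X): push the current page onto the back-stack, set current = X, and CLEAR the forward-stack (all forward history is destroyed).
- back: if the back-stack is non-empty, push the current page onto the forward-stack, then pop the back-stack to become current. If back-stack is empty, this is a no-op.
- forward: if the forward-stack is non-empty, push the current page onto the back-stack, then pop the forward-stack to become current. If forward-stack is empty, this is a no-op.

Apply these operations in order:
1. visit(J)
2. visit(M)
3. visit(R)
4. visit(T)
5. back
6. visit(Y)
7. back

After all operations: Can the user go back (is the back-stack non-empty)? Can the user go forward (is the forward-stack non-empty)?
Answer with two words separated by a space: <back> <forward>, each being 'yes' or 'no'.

After 1 (visit(J)): cur=J back=1 fwd=0
After 2 (visit(M)): cur=M back=2 fwd=0
After 3 (visit(R)): cur=R back=3 fwd=0
After 4 (visit(T)): cur=T back=4 fwd=0
After 5 (back): cur=R back=3 fwd=1
After 6 (visit(Y)): cur=Y back=4 fwd=0
After 7 (back): cur=R back=3 fwd=1

Answer: yes yes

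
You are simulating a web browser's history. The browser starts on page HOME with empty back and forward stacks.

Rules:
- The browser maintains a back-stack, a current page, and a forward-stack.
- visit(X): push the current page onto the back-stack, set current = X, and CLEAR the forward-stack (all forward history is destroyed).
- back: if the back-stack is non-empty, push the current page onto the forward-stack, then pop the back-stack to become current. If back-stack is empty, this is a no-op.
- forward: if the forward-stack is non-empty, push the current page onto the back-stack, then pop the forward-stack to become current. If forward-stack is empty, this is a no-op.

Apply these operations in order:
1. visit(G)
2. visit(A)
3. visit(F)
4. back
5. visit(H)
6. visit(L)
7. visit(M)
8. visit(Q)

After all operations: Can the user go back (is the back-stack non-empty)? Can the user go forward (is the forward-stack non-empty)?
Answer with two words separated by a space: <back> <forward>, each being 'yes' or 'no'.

After 1 (visit(G)): cur=G back=1 fwd=0
After 2 (visit(A)): cur=A back=2 fwd=0
After 3 (visit(F)): cur=F back=3 fwd=0
After 4 (back): cur=A back=2 fwd=1
After 5 (visit(H)): cur=H back=3 fwd=0
After 6 (visit(L)): cur=L back=4 fwd=0
After 7 (visit(M)): cur=M back=5 fwd=0
After 8 (visit(Q)): cur=Q back=6 fwd=0

Answer: yes no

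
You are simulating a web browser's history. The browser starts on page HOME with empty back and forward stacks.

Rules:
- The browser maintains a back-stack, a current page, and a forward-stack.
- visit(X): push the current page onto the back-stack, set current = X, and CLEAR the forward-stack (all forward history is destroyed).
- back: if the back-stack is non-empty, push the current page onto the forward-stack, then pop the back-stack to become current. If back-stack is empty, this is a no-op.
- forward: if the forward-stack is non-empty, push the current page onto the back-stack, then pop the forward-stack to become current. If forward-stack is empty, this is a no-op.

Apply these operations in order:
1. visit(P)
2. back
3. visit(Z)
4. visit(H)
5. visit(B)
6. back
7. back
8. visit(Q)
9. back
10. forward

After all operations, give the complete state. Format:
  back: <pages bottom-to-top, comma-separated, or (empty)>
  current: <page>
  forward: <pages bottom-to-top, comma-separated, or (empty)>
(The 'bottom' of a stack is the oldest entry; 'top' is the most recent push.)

Answer: back: HOME,Z
current: Q
forward: (empty)

Derivation:
After 1 (visit(P)): cur=P back=1 fwd=0
After 2 (back): cur=HOME back=0 fwd=1
After 3 (visit(Z)): cur=Z back=1 fwd=0
After 4 (visit(H)): cur=H back=2 fwd=0
After 5 (visit(B)): cur=B back=3 fwd=0
After 6 (back): cur=H back=2 fwd=1
After 7 (back): cur=Z back=1 fwd=2
After 8 (visit(Q)): cur=Q back=2 fwd=0
After 9 (back): cur=Z back=1 fwd=1
After 10 (forward): cur=Q back=2 fwd=0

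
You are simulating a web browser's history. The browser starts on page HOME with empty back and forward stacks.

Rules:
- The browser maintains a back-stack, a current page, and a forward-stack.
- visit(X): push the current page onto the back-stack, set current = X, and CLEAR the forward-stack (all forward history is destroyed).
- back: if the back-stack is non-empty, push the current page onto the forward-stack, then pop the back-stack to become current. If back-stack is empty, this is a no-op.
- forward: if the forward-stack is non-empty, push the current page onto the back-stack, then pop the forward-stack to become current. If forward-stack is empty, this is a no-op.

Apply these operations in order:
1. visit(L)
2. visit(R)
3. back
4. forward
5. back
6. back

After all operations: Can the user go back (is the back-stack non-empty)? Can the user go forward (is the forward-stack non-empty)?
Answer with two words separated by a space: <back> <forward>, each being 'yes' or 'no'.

After 1 (visit(L)): cur=L back=1 fwd=0
After 2 (visit(R)): cur=R back=2 fwd=0
After 3 (back): cur=L back=1 fwd=1
After 4 (forward): cur=R back=2 fwd=0
After 5 (back): cur=L back=1 fwd=1
After 6 (back): cur=HOME back=0 fwd=2

Answer: no yes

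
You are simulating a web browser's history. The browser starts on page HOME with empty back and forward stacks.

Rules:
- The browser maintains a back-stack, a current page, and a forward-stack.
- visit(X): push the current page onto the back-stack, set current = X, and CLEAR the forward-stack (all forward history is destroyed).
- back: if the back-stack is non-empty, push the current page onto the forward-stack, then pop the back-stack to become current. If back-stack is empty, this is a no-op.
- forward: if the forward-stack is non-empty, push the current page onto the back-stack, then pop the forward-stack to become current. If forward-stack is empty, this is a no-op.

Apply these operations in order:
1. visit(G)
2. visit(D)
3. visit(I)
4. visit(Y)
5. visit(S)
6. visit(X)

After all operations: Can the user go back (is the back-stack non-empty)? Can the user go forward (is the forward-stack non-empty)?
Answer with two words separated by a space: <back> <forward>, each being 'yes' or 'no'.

After 1 (visit(G)): cur=G back=1 fwd=0
After 2 (visit(D)): cur=D back=2 fwd=0
After 3 (visit(I)): cur=I back=3 fwd=0
After 4 (visit(Y)): cur=Y back=4 fwd=0
After 5 (visit(S)): cur=S back=5 fwd=0
After 6 (visit(X)): cur=X back=6 fwd=0

Answer: yes no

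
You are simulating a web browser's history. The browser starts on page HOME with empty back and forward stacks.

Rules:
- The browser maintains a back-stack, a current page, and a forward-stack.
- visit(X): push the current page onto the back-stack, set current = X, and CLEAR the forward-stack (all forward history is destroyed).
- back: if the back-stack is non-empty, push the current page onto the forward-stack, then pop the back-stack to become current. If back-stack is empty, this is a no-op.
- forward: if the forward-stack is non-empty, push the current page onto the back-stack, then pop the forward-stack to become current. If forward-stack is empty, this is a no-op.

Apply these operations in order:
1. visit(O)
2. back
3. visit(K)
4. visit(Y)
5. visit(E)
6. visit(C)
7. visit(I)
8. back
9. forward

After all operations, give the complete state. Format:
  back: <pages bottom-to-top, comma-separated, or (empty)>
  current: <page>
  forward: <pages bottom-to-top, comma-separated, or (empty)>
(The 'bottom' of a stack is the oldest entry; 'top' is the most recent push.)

After 1 (visit(O)): cur=O back=1 fwd=0
After 2 (back): cur=HOME back=0 fwd=1
After 3 (visit(K)): cur=K back=1 fwd=0
After 4 (visit(Y)): cur=Y back=2 fwd=0
After 5 (visit(E)): cur=E back=3 fwd=0
After 6 (visit(C)): cur=C back=4 fwd=0
After 7 (visit(I)): cur=I back=5 fwd=0
After 8 (back): cur=C back=4 fwd=1
After 9 (forward): cur=I back=5 fwd=0

Answer: back: HOME,K,Y,E,C
current: I
forward: (empty)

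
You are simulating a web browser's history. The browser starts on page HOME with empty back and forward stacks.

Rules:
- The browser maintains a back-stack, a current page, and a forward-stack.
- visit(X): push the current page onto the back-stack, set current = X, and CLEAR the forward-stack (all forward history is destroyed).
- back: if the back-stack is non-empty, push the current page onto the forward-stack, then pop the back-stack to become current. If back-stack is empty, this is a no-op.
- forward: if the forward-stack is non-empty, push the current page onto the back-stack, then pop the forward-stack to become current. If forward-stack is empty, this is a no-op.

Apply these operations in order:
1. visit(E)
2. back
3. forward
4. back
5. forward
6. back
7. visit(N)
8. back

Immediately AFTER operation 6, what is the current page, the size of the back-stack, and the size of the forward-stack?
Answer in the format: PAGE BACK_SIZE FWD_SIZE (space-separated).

After 1 (visit(E)): cur=E back=1 fwd=0
After 2 (back): cur=HOME back=0 fwd=1
After 3 (forward): cur=E back=1 fwd=0
After 4 (back): cur=HOME back=0 fwd=1
After 5 (forward): cur=E back=1 fwd=0
After 6 (back): cur=HOME back=0 fwd=1

HOME 0 1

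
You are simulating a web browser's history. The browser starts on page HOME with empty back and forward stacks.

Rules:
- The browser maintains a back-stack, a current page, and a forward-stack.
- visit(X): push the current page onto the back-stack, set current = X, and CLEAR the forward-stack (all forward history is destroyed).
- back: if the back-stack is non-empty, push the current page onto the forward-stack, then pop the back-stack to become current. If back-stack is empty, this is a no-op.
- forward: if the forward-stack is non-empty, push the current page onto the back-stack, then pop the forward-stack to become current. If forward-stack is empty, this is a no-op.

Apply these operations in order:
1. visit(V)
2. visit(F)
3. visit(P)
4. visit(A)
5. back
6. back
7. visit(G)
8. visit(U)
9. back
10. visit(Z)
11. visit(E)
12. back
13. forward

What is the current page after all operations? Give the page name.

After 1 (visit(V)): cur=V back=1 fwd=0
After 2 (visit(F)): cur=F back=2 fwd=0
After 3 (visit(P)): cur=P back=3 fwd=0
After 4 (visit(A)): cur=A back=4 fwd=0
After 5 (back): cur=P back=3 fwd=1
After 6 (back): cur=F back=2 fwd=2
After 7 (visit(G)): cur=G back=3 fwd=0
After 8 (visit(U)): cur=U back=4 fwd=0
After 9 (back): cur=G back=3 fwd=1
After 10 (visit(Z)): cur=Z back=4 fwd=0
After 11 (visit(E)): cur=E back=5 fwd=0
After 12 (back): cur=Z back=4 fwd=1
After 13 (forward): cur=E back=5 fwd=0

Answer: E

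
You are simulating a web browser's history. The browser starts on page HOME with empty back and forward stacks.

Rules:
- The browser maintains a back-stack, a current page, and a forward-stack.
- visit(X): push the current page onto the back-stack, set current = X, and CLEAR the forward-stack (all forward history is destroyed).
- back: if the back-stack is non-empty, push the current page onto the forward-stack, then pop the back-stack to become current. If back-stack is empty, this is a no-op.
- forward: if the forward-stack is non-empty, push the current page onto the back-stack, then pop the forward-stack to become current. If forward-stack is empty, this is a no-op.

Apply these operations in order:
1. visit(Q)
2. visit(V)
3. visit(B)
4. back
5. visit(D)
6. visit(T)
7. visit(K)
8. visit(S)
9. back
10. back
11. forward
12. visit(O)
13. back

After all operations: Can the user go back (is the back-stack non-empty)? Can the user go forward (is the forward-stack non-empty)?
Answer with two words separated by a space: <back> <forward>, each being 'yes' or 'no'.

After 1 (visit(Q)): cur=Q back=1 fwd=0
After 2 (visit(V)): cur=V back=2 fwd=0
After 3 (visit(B)): cur=B back=3 fwd=0
After 4 (back): cur=V back=2 fwd=1
After 5 (visit(D)): cur=D back=3 fwd=0
After 6 (visit(T)): cur=T back=4 fwd=0
After 7 (visit(K)): cur=K back=5 fwd=0
After 8 (visit(S)): cur=S back=6 fwd=0
After 9 (back): cur=K back=5 fwd=1
After 10 (back): cur=T back=4 fwd=2
After 11 (forward): cur=K back=5 fwd=1
After 12 (visit(O)): cur=O back=6 fwd=0
After 13 (back): cur=K back=5 fwd=1

Answer: yes yes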